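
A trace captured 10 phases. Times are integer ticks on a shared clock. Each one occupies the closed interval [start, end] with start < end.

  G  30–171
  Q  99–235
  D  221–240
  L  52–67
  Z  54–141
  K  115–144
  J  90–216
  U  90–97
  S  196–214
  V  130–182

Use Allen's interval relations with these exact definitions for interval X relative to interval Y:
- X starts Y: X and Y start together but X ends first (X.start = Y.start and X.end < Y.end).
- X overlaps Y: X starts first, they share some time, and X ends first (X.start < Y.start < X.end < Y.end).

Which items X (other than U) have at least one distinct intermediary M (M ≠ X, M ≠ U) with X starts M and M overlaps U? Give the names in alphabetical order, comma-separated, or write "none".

none

Target U = [90, 97].
Intermediaries M with M overlaps U: none.
Union: none.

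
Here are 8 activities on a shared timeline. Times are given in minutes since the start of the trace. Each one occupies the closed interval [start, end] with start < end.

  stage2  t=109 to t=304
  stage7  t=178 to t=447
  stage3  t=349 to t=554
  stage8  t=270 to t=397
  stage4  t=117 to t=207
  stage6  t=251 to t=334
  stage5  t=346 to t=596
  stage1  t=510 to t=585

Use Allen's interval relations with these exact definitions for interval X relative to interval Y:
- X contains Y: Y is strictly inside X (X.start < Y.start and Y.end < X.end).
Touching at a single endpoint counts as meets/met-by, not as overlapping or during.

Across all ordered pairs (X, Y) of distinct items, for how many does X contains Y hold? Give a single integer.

5

Checking all 56 ordered pairs for relation 'contains'; matching pairs in alphabetical order:
(stage2, stage4): stage2 contains stage4 ✓
(stage5, stage1): stage5 contains stage1 ✓
(stage5, stage3): stage5 contains stage3 ✓
(stage7, stage6): stage7 contains stage6 ✓
(stage7, stage8): stage7 contains stage8 ✓
Count: 5.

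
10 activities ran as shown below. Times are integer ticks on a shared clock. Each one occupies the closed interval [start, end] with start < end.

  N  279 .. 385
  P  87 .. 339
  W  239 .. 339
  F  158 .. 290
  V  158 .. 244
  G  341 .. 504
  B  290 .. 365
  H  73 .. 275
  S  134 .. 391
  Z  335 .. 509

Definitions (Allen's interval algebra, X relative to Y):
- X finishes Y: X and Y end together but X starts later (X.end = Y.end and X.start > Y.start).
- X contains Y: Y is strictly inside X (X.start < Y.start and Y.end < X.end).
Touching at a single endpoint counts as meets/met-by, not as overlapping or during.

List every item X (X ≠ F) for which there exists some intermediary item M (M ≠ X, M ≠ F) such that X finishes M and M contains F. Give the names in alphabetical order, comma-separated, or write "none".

W

Target F = [158, 290].
Intermediaries M with M contains F: P, S.
Via P — items with X finishes P: W.
Via S — items with X finishes S: none.
Union: W.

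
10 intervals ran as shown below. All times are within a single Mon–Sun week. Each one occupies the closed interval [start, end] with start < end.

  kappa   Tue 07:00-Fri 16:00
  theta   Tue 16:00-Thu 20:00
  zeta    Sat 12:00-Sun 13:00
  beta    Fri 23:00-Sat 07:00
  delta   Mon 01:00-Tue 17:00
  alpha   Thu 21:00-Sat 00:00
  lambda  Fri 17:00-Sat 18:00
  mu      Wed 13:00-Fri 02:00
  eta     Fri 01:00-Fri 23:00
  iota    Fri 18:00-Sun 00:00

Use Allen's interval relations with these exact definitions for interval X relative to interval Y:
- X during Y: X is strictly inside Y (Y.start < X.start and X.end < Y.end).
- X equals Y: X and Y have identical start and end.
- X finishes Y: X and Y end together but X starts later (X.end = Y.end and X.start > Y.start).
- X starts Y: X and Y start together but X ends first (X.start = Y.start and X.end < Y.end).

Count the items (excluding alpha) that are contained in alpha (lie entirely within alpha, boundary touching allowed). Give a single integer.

1

Target alpha = [Thu 21:00, Sat 00:00].
beta [Fri 23:00, Sat 07:00] → overlapped-by → no.
delta [Mon 01:00, Tue 17:00] → before → no.
eta [Fri 01:00, Fri 23:00] → during → counts.
iota [Fri 18:00, Sun 00:00] → overlapped-by → no.
kappa [Tue 07:00, Fri 16:00] → overlaps → no.
lambda [Fri 17:00, Sat 18:00] → overlapped-by → no.
mu [Wed 13:00, Fri 02:00] → overlaps → no.
theta [Tue 16:00, Thu 20:00] → before → no.
zeta [Sat 12:00, Sun 13:00] → after → no.
Total: 1.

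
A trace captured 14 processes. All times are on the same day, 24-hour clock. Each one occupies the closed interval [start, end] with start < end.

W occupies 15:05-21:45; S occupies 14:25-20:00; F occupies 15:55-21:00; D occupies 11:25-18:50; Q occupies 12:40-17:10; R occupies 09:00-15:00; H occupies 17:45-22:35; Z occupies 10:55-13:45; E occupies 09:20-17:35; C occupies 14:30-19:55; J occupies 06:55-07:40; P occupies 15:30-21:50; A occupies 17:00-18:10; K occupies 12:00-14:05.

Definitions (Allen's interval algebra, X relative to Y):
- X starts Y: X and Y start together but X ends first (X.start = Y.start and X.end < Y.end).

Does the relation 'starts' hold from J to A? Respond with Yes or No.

No

J = [06:55, 07:40], A = [17:00, 18:10].
Actual relation of J to A: before.
Asked whether 'starts' holds → No.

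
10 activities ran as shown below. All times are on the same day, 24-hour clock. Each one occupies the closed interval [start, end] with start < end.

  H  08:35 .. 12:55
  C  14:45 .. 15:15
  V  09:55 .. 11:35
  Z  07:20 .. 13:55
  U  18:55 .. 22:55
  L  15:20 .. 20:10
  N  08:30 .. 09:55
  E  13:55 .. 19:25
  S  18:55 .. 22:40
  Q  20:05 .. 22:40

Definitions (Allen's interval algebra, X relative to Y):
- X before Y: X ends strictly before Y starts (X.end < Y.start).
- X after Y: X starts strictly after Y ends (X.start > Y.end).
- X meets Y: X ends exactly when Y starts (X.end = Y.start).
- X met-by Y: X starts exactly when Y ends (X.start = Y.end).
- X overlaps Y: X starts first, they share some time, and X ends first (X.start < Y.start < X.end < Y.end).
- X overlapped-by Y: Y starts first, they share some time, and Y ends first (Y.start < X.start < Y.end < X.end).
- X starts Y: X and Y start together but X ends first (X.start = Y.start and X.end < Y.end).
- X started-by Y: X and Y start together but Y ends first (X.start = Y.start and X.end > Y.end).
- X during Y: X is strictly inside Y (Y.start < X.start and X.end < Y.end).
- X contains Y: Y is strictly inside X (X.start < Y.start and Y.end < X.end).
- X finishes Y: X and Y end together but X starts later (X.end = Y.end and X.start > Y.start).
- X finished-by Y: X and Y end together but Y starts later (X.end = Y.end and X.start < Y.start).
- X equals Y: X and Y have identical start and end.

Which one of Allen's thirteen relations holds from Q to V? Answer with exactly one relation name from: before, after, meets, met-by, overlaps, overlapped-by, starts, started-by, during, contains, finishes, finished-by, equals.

Q = [20:05, 22:40]; V = [09:55, 11:35].
Compare endpoints: Q.start > V.start, Q.start > V.end, Q.end > V.start, Q.end > V.end.
That pattern is 'after'.

after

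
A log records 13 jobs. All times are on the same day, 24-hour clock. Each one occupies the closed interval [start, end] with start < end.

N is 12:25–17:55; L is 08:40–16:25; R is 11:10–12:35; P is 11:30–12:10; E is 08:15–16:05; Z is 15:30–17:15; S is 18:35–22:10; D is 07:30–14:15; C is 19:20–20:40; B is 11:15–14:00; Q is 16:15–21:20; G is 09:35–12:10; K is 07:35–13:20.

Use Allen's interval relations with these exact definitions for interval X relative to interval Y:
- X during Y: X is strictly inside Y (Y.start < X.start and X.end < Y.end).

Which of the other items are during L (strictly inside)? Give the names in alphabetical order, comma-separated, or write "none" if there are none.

B, G, P, R

Target L = [08:40, 16:25].
B [11:15, 14:00] → during → yes.
C [19:20, 20:40] → after → no.
D [07:30, 14:15] → overlaps → no.
E [08:15, 16:05] → overlaps → no.
G [09:35, 12:10] → during → yes.
K [07:35, 13:20] → overlaps → no.
N [12:25, 17:55] → overlapped-by → no.
P [11:30, 12:10] → during → yes.
Q [16:15, 21:20] → overlapped-by → no.
R [11:10, 12:35] → during → yes.
S [18:35, 22:10] → after → no.
Z [15:30, 17:15] → overlapped-by → no.
Result: B, G, P, R.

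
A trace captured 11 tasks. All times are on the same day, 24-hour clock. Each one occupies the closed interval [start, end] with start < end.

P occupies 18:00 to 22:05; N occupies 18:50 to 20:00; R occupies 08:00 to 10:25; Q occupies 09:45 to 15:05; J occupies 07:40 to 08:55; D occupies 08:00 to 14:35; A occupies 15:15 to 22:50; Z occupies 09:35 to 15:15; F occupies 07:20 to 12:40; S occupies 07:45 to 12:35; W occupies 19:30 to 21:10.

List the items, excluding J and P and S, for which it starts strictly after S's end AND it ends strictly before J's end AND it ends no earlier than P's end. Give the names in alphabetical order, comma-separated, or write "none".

none

Conditions: its start is strictly after S's end (X.start > 12:35) AND its end is strictly before J's end (X.end < 08:55) AND its end is no earlier than P's end (X.end >= 22:05).
A: start 15:15 > 12:35? ✓; end 22:50 < 08:55? ✗; end 22:50 >= 22:05? ✓ → no.
D: start 08:00 > 12:35? ✗; end 14:35 < 08:55? ✗; end 14:35 >= 22:05? ✗ → no.
F: start 07:20 > 12:35? ✗; end 12:40 < 08:55? ✗; end 12:40 >= 22:05? ✗ → no.
N: start 18:50 > 12:35? ✓; end 20:00 < 08:55? ✗; end 20:00 >= 22:05? ✗ → no.
Q: start 09:45 > 12:35? ✗; end 15:05 < 08:55? ✗; end 15:05 >= 22:05? ✗ → no.
R: start 08:00 > 12:35? ✗; end 10:25 < 08:55? ✗; end 10:25 >= 22:05? ✗ → no.
W: start 19:30 > 12:35? ✓; end 21:10 < 08:55? ✗; end 21:10 >= 22:05? ✗ → no.
Z: start 09:35 > 12:35? ✗; end 15:15 < 08:55? ✗; end 15:15 >= 22:05? ✗ → no.
Result: none.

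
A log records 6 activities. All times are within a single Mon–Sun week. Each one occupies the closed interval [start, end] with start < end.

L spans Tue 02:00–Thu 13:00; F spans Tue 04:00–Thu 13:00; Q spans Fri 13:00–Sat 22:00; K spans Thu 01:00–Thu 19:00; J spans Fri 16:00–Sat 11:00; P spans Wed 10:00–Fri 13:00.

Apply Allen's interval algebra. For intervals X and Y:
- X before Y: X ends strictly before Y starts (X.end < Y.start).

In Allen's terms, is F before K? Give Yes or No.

No

F = [Tue 04:00, Thu 13:00], K = [Thu 01:00, Thu 19:00].
Actual relation of F to K: overlaps.
Asked whether 'before' holds → No.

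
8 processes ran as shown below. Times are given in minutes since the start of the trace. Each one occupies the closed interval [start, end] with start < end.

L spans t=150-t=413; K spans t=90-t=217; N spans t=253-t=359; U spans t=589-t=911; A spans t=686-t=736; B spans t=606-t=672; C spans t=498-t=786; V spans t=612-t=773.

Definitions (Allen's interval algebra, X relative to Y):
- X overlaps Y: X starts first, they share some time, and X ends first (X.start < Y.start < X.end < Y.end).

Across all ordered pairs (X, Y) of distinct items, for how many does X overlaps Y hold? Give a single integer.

Checking all 56 ordered pairs for relation 'overlaps'; matching pairs in alphabetical order:
(B, V): B overlaps V ✓
(C, U): C overlaps U ✓
(K, L): K overlaps L ✓
Count: 3.

3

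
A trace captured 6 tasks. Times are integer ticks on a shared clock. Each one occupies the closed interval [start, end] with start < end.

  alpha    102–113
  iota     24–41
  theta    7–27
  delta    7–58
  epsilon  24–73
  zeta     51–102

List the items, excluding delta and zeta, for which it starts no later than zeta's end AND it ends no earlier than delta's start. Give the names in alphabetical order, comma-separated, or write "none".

alpha, epsilon, iota, theta

Conditions: its start is no later than zeta's end (X.start <= 102) AND its end is no earlier than delta's start (X.end >= 7).
alpha: start 102 <= 102? ✓; end 113 >= 7? ✓ → yes.
epsilon: start 24 <= 102? ✓; end 73 >= 7? ✓ → yes.
iota: start 24 <= 102? ✓; end 41 >= 7? ✓ → yes.
theta: start 7 <= 102? ✓; end 27 >= 7? ✓ → yes.
Result: alpha, epsilon, iota, theta.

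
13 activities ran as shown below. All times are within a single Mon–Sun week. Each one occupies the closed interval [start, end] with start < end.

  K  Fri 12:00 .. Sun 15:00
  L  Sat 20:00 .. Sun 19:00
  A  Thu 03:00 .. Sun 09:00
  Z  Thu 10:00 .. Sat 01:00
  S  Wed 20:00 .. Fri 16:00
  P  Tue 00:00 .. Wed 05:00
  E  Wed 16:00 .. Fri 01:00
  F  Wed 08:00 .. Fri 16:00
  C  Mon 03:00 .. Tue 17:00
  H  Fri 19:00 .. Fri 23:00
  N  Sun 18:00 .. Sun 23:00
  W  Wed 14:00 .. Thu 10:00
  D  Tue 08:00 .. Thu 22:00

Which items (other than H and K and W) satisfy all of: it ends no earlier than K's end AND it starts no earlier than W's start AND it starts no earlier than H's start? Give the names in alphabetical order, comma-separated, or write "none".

L, N

Conditions: its end is no earlier than K's end (X.end >= Sun 15:00) AND its start is no earlier than W's start (X.start >= Wed 14:00) AND its start is no earlier than H's start (X.start >= Fri 19:00).
A: end Sun 09:00 >= Sun 15:00? ✗; start Thu 03:00 >= Wed 14:00? ✓; start Thu 03:00 >= Fri 19:00? ✗ → no.
C: end Tue 17:00 >= Sun 15:00? ✗; start Mon 03:00 >= Wed 14:00? ✗; start Mon 03:00 >= Fri 19:00? ✗ → no.
D: end Thu 22:00 >= Sun 15:00? ✗; start Tue 08:00 >= Wed 14:00? ✗; start Tue 08:00 >= Fri 19:00? ✗ → no.
E: end Fri 01:00 >= Sun 15:00? ✗; start Wed 16:00 >= Wed 14:00? ✓; start Wed 16:00 >= Fri 19:00? ✗ → no.
F: end Fri 16:00 >= Sun 15:00? ✗; start Wed 08:00 >= Wed 14:00? ✗; start Wed 08:00 >= Fri 19:00? ✗ → no.
L: end Sun 19:00 >= Sun 15:00? ✓; start Sat 20:00 >= Wed 14:00? ✓; start Sat 20:00 >= Fri 19:00? ✓ → yes.
N: end Sun 23:00 >= Sun 15:00? ✓; start Sun 18:00 >= Wed 14:00? ✓; start Sun 18:00 >= Fri 19:00? ✓ → yes.
P: end Wed 05:00 >= Sun 15:00? ✗; start Tue 00:00 >= Wed 14:00? ✗; start Tue 00:00 >= Fri 19:00? ✗ → no.
S: end Fri 16:00 >= Sun 15:00? ✗; start Wed 20:00 >= Wed 14:00? ✓; start Wed 20:00 >= Fri 19:00? ✗ → no.
Z: end Sat 01:00 >= Sun 15:00? ✗; start Thu 10:00 >= Wed 14:00? ✓; start Thu 10:00 >= Fri 19:00? ✗ → no.
Result: L, N.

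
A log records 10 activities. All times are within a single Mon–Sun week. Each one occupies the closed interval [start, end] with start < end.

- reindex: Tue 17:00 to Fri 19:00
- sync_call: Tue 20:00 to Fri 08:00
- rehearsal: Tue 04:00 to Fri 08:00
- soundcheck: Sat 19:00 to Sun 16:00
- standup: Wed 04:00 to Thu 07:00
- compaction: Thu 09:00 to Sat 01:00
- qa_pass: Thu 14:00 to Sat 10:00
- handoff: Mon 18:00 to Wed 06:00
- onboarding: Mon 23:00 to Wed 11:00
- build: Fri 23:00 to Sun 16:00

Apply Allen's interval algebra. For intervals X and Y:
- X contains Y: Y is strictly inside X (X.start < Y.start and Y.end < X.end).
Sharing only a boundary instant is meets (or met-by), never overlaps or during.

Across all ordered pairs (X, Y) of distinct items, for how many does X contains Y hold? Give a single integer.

4

Checking all 90 ordered pairs for relation 'contains'; matching pairs in alphabetical order:
(rehearsal, standup): rehearsal contains standup ✓
(reindex, standup): reindex contains standup ✓
(reindex, sync_call): reindex contains sync_call ✓
(sync_call, standup): sync_call contains standup ✓
Count: 4.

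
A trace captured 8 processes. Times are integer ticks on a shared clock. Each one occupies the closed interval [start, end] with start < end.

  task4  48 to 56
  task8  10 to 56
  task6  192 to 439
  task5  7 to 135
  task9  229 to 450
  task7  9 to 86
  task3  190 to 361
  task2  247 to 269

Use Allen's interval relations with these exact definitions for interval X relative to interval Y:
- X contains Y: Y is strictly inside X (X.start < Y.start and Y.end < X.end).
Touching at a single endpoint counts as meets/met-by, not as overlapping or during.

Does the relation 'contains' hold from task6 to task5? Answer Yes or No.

task6 = [192, 439], task5 = [7, 135].
Actual relation of task6 to task5: after.
Asked whether 'contains' holds → No.

No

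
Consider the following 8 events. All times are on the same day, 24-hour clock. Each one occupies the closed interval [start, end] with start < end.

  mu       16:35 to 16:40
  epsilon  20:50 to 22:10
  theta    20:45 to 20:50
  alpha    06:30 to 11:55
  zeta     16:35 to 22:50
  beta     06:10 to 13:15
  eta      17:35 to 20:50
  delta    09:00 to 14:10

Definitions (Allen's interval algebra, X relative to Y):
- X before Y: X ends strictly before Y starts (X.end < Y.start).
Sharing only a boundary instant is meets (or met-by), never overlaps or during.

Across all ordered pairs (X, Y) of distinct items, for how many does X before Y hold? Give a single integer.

18

Checking all 56 ordered pairs for relation 'before'; matching pairs in alphabetical order:
(alpha, epsilon): alpha before epsilon ✓
(alpha, eta): alpha before eta ✓
(alpha, mu): alpha before mu ✓
(alpha, theta): alpha before theta ✓
(alpha, zeta): alpha before zeta ✓
(beta, epsilon): beta before epsilon ✓
(beta, eta): beta before eta ✓
(beta, mu): beta before mu ✓
(beta, theta): beta before theta ✓
(beta, zeta): beta before zeta ✓
(delta, epsilon): delta before epsilon ✓
(delta, eta): delta before eta ✓
(delta, mu): delta before mu ✓
(delta, theta): delta before theta ✓
(delta, zeta): delta before zeta ✓
(mu, epsilon): mu before epsilon ✓
(mu, eta): mu before eta ✓
(mu, theta): mu before theta ✓
Count: 18.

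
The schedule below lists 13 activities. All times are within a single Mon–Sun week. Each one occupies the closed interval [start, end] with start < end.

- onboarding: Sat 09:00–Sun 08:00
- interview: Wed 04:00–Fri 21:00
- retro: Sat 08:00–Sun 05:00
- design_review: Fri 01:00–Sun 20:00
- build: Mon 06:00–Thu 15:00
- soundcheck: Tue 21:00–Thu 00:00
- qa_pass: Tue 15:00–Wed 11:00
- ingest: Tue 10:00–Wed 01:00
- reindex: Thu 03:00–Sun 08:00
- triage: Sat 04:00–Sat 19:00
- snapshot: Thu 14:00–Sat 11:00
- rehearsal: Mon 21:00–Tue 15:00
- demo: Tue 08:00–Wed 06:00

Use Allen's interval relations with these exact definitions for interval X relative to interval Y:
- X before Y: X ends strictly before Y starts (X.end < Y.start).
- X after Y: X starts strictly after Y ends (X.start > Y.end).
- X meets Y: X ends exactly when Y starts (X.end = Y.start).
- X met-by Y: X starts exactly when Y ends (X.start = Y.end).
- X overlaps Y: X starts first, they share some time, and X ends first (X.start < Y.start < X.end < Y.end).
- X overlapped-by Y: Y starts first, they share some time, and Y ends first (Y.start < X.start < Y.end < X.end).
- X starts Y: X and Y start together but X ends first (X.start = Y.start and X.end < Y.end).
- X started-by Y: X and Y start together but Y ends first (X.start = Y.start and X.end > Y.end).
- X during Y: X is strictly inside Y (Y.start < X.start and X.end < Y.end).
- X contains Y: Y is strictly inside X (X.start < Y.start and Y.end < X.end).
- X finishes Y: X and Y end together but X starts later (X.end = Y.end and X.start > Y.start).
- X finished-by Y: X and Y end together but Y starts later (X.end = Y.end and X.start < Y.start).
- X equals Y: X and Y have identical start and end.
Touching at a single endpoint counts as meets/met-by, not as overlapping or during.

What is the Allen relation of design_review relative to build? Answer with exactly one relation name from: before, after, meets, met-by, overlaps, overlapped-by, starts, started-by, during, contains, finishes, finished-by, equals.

design_review = [Fri 01:00, Sun 20:00]; build = [Mon 06:00, Thu 15:00].
Compare endpoints: design_review.start > build.start, design_review.start > build.end, design_review.end > build.start, design_review.end > build.end.
That pattern is 'after'.

after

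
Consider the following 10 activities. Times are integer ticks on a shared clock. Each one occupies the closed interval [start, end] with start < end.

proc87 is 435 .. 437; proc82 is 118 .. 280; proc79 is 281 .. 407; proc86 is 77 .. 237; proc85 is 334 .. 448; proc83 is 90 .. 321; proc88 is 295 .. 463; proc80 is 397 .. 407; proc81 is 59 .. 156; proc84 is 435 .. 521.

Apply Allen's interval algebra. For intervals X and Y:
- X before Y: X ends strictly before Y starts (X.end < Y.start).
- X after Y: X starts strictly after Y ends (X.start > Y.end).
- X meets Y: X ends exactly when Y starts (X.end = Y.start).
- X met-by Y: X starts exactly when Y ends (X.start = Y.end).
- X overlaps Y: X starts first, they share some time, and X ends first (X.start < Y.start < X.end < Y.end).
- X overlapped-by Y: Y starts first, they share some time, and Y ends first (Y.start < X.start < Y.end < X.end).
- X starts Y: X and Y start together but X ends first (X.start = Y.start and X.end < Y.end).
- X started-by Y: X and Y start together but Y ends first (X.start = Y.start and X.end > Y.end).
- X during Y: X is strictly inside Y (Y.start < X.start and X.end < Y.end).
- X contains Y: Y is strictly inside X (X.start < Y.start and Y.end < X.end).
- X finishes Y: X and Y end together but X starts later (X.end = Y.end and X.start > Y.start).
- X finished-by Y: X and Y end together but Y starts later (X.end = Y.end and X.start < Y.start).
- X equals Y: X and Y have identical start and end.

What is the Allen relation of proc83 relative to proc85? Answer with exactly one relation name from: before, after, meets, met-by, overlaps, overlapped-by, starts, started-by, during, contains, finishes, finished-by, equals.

before

proc83 = [90, 321]; proc85 = [334, 448].
Compare endpoints: proc83.start < proc85.start, proc83.start < proc85.end, proc83.end < proc85.start, proc83.end < proc85.end.
That pattern is 'before'.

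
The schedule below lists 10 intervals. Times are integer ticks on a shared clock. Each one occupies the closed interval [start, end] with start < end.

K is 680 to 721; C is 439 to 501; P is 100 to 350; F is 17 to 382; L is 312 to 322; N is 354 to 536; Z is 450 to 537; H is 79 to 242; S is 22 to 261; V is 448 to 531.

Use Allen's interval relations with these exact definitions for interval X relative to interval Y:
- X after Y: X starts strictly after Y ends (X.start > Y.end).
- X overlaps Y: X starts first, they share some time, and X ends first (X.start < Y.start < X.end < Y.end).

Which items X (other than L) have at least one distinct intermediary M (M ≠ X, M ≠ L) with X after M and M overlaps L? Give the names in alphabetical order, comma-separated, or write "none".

Target L = [312, 322].
Intermediaries M with M overlaps L: none.
Union: none.

none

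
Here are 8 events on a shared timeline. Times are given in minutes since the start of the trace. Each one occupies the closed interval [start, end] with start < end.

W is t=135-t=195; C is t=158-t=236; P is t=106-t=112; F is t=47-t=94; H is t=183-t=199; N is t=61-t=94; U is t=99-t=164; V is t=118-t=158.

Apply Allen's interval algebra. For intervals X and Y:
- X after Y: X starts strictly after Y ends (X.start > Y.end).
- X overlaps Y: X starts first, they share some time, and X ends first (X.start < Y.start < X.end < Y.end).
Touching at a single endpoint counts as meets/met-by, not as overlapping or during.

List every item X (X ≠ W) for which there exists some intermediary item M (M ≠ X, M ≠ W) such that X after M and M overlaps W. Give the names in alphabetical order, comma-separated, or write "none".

H

Target W = [t=135, t=195].
Intermediaries M with M overlaps W: U, V.
Via U — items with X after U: H.
Via V — items with X after V: H.
Union: H.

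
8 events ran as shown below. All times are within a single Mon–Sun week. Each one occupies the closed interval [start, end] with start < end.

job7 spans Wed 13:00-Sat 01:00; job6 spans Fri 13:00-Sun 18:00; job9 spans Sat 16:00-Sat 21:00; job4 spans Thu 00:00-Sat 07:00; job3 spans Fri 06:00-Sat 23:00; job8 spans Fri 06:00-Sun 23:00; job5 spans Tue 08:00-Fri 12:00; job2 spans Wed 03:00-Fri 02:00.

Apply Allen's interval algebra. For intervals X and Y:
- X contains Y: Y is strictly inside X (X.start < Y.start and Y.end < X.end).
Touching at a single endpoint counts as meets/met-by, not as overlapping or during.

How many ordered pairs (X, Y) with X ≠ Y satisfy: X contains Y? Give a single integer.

Checking all 56 ordered pairs for relation 'contains'; matching pairs in alphabetical order:
(job3, job9): job3 contains job9 ✓
(job5, job2): job5 contains job2 ✓
(job6, job9): job6 contains job9 ✓
(job8, job6): job8 contains job6 ✓
(job8, job9): job8 contains job9 ✓
Count: 5.

5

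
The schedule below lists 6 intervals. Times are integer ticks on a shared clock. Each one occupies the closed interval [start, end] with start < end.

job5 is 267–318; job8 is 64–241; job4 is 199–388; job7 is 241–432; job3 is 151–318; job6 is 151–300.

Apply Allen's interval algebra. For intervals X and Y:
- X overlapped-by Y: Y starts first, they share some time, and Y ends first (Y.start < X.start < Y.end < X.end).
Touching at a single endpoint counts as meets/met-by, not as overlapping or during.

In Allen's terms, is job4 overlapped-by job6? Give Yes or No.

job4 = [199, 388], job6 = [151, 300].
Actual relation of job4 to job6: overlapped-by.
Asked whether 'overlapped-by' holds → Yes.

Yes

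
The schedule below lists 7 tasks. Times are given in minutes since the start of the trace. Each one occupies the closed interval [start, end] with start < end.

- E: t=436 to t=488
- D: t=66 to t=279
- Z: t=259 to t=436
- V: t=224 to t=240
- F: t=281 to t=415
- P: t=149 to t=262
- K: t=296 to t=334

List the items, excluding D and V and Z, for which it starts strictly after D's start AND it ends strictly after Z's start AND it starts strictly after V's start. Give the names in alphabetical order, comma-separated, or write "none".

Conditions: its start is strictly after D's start (X.start > t=66) AND its end is strictly after Z's start (X.end > t=259) AND its start is strictly after V's start (X.start > t=224).
E: start t=436 > t=66? ✓; end t=488 > t=259? ✓; start t=436 > t=224? ✓ → yes.
F: start t=281 > t=66? ✓; end t=415 > t=259? ✓; start t=281 > t=224? ✓ → yes.
K: start t=296 > t=66? ✓; end t=334 > t=259? ✓; start t=296 > t=224? ✓ → yes.
P: start t=149 > t=66? ✓; end t=262 > t=259? ✓; start t=149 > t=224? ✗ → no.
Result: E, F, K.

E, F, K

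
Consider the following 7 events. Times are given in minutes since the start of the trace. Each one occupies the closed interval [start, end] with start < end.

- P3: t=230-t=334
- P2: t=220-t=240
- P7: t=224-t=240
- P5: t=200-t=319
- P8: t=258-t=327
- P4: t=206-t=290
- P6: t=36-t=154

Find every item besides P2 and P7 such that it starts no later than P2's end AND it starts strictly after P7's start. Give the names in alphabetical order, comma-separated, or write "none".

Conditions: its start is no later than P2's end (X.start <= t=240) AND its start is strictly after P7's start (X.start > t=224).
P3: start t=230 <= t=240? ✓; start t=230 > t=224? ✓ → yes.
P4: start t=206 <= t=240? ✓; start t=206 > t=224? ✗ → no.
P5: start t=200 <= t=240? ✓; start t=200 > t=224? ✗ → no.
P6: start t=36 <= t=240? ✓; start t=36 > t=224? ✗ → no.
P8: start t=258 <= t=240? ✗; start t=258 > t=224? ✓ → no.
Result: P3.

P3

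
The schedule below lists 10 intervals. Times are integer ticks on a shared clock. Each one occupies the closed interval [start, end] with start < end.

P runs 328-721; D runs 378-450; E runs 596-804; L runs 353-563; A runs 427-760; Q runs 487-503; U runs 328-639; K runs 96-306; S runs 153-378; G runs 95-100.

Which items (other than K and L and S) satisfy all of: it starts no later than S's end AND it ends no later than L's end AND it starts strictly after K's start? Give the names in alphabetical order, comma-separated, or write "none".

Conditions: its start is no later than S's end (X.start <= 378) AND its end is no later than L's end (X.end <= 563) AND its start is strictly after K's start (X.start > 96).
A: start 427 <= 378? ✗; end 760 <= 563? ✗; start 427 > 96? ✓ → no.
D: start 378 <= 378? ✓; end 450 <= 563? ✓; start 378 > 96? ✓ → yes.
E: start 596 <= 378? ✗; end 804 <= 563? ✗; start 596 > 96? ✓ → no.
G: start 95 <= 378? ✓; end 100 <= 563? ✓; start 95 > 96? ✗ → no.
P: start 328 <= 378? ✓; end 721 <= 563? ✗; start 328 > 96? ✓ → no.
Q: start 487 <= 378? ✗; end 503 <= 563? ✓; start 487 > 96? ✓ → no.
U: start 328 <= 378? ✓; end 639 <= 563? ✗; start 328 > 96? ✓ → no.
Result: D.

D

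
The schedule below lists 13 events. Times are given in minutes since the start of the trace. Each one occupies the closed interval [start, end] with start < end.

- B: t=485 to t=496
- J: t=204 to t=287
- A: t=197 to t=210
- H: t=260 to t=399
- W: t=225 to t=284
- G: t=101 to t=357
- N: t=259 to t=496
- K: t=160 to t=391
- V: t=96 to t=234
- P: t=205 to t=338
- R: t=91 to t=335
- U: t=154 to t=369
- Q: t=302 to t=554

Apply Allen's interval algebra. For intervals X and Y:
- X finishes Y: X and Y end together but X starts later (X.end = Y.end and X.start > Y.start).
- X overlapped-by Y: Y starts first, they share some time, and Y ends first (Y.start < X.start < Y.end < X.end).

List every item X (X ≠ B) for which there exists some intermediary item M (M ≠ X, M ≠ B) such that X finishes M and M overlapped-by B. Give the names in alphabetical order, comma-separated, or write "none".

none

Target B = [t=485, t=496].
Intermediaries M with M overlapped-by B: none.
Union: none.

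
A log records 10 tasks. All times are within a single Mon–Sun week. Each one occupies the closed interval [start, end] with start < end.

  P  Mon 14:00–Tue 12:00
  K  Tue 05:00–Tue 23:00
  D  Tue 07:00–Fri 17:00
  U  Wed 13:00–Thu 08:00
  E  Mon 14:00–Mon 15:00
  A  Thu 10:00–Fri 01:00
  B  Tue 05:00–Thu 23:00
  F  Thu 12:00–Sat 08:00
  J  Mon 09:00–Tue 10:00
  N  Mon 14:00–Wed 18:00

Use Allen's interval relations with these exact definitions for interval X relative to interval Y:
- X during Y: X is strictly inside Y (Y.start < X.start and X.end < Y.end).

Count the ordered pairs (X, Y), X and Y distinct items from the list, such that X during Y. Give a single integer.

Checking all 90 ordered pairs for relation 'during'; matching pairs in alphabetical order:
(A, D): A during D ✓
(E, J): E during J ✓
(K, N): K during N ✓
(U, B): U during B ✓
(U, D): U during D ✓
Count: 5.

5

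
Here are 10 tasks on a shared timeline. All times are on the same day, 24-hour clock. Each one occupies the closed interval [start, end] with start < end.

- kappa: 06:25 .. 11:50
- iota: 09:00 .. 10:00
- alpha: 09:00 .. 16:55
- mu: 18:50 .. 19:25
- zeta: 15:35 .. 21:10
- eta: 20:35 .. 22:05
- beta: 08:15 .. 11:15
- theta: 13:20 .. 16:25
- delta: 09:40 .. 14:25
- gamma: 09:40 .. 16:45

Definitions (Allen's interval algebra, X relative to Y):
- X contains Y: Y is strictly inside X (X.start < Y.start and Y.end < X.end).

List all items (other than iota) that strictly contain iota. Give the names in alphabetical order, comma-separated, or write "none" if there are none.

Target iota = [09:00, 10:00].
alpha [09:00, 16:55] → started-by → no.
beta [08:15, 11:15] → contains → yes.
delta [09:40, 14:25] → overlapped-by → no.
eta [20:35, 22:05] → after → no.
gamma [09:40, 16:45] → overlapped-by → no.
kappa [06:25, 11:50] → contains → yes.
mu [18:50, 19:25] → after → no.
theta [13:20, 16:25] → after → no.
zeta [15:35, 21:10] → after → no.
Result: beta, kappa.

beta, kappa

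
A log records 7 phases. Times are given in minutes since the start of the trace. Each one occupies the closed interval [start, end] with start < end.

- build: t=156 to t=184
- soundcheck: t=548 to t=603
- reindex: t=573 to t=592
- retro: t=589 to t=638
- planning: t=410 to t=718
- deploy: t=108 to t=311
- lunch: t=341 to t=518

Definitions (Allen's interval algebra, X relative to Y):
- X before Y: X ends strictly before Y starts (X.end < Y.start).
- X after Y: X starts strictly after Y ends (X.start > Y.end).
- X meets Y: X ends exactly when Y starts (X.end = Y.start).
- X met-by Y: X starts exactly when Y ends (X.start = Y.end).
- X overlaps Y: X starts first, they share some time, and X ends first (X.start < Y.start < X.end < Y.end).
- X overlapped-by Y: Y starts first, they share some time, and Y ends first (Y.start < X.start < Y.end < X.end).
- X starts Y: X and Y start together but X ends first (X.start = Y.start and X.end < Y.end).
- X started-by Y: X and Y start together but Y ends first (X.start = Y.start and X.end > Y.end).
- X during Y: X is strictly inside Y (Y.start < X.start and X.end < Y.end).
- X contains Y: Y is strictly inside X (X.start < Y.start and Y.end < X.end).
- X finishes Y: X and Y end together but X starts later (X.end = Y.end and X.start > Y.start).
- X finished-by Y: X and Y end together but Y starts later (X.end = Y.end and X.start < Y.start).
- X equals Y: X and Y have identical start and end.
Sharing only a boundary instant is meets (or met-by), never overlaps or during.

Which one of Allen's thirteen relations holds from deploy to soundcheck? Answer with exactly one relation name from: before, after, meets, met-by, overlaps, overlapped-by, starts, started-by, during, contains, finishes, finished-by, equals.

deploy = [t=108, t=311]; soundcheck = [t=548, t=603].
Compare endpoints: deploy.start < soundcheck.start, deploy.start < soundcheck.end, deploy.end < soundcheck.start, deploy.end < soundcheck.end.
That pattern is 'before'.

before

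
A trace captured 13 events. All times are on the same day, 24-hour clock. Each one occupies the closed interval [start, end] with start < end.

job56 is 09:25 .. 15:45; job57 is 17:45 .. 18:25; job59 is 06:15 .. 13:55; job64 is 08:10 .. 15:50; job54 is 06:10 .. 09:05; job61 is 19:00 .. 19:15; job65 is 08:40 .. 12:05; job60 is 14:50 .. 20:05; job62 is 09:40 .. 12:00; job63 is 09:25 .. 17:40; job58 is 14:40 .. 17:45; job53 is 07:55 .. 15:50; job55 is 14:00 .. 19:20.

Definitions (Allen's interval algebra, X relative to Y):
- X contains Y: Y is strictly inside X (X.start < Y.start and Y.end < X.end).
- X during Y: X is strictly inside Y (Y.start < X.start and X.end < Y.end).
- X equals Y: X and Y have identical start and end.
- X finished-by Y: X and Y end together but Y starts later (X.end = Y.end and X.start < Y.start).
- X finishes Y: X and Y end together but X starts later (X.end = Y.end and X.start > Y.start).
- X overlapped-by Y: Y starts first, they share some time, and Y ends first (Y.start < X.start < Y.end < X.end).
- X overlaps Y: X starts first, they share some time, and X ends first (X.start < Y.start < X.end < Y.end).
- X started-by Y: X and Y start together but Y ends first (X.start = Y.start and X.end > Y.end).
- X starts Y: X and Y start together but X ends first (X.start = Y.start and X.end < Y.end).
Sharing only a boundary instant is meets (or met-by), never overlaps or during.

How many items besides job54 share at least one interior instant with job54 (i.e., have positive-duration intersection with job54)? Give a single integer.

Target job54 = [06:10, 09:05].
job53 [07:55, 15:50] → overlapped-by → counts.
job55 [14:00, 19:20] → after → no.
job56 [09:25, 15:45] → after → no.
job57 [17:45, 18:25] → after → no.
job58 [14:40, 17:45] → after → no.
job59 [06:15, 13:55] → overlapped-by → counts.
job60 [14:50, 20:05] → after → no.
job61 [19:00, 19:15] → after → no.
job62 [09:40, 12:00] → after → no.
job63 [09:25, 17:40] → after → no.
job64 [08:10, 15:50] → overlapped-by → counts.
job65 [08:40, 12:05] → overlapped-by → counts.
Total: 4.

4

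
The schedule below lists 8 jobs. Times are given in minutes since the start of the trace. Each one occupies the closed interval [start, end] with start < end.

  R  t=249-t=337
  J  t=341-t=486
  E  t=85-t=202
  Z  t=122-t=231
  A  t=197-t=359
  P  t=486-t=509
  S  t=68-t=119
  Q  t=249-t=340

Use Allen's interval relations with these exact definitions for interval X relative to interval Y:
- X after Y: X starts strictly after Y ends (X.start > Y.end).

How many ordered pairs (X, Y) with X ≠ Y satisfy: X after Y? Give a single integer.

19

Checking all 56 ordered pairs for relation 'after'; matching pairs in alphabetical order:
(A, S): A after S ✓
(J, E): J after E ✓
(J, Q): J after Q ✓
(J, R): J after R ✓
(J, S): J after S ✓
(J, Z): J after Z ✓
(P, A): P after A ✓
(P, E): P after E ✓
(P, Q): P after Q ✓
(P, R): P after R ✓
(P, S): P after S ✓
(P, Z): P after Z ✓
(Q, E): Q after E ✓
(Q, S): Q after S ✓
(Q, Z): Q after Z ✓
(R, E): R after E ✓
(R, S): R after S ✓
(R, Z): R after Z ✓
(Z, S): Z after S ✓
Count: 19.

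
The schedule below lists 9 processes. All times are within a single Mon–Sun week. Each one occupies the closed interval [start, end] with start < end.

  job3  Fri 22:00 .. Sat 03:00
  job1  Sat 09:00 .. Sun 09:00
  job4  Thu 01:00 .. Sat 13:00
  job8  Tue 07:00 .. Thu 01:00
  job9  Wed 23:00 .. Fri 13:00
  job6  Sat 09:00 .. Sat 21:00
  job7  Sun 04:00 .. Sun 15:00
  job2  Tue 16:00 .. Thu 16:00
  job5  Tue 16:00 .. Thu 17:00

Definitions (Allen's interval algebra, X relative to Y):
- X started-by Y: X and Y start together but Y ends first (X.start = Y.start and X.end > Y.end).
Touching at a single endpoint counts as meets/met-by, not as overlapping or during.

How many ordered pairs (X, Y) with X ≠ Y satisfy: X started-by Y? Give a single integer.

Checking all 72 ordered pairs for relation 'started-by'; matching pairs in alphabetical order:
(job1, job6): job1 started-by job6 ✓
(job5, job2): job5 started-by job2 ✓
Count: 2.

2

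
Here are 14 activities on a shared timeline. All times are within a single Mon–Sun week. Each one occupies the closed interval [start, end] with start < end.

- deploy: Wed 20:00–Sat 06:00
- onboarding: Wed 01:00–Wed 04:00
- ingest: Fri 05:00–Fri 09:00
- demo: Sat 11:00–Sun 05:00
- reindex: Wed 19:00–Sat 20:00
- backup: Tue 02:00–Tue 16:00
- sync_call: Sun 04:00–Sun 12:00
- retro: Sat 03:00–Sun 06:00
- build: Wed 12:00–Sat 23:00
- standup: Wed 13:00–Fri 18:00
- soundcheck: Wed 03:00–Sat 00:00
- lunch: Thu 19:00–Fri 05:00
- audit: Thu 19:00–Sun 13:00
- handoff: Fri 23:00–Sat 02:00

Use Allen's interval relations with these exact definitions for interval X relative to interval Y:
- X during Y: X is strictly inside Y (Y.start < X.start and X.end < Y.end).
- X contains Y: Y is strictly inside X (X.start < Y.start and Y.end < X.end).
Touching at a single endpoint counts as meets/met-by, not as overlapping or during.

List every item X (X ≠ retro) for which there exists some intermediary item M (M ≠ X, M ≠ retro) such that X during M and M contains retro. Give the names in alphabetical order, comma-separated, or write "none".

Target retro = [Sat 03:00, Sun 06:00].
Intermediaries M with M contains retro: audit.
Via audit — items with X during audit: demo, handoff, ingest, sync_call.
Union: demo, handoff, ingest, sync_call.

demo, handoff, ingest, sync_call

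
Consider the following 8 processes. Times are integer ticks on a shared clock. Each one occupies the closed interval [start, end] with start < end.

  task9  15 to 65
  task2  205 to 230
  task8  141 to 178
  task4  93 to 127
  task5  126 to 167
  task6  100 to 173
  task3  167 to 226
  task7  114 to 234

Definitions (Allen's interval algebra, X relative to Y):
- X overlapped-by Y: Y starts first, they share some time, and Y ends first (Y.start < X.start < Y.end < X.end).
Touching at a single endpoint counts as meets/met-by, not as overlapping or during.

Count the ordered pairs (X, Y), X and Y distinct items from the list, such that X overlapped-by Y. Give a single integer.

Checking all 56 ordered pairs for relation 'overlapped-by'; matching pairs in alphabetical order:
(task2, task3): task2 overlapped-by task3 ✓
(task3, task6): task3 overlapped-by task6 ✓
(task3, task8): task3 overlapped-by task8 ✓
(task5, task4): task5 overlapped-by task4 ✓
(task6, task4): task6 overlapped-by task4 ✓
(task7, task4): task7 overlapped-by task4 ✓
(task7, task6): task7 overlapped-by task6 ✓
(task8, task5): task8 overlapped-by task5 ✓
(task8, task6): task8 overlapped-by task6 ✓
Count: 9.

9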